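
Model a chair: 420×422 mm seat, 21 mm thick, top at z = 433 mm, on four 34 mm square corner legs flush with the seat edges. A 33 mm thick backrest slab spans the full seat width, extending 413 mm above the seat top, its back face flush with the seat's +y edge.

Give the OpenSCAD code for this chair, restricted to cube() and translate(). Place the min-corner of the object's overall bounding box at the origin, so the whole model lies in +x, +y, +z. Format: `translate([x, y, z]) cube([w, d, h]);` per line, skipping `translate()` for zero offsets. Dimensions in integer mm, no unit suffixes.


translate([0, 0, 412]) cube([420, 422, 21]);
cube([34, 34, 412]);
translate([386, 0, 0]) cube([34, 34, 412]);
translate([0, 388, 0]) cube([34, 34, 412]);
translate([386, 388, 0]) cube([34, 34, 412]);
translate([0, 389, 433]) cube([420, 33, 413]);


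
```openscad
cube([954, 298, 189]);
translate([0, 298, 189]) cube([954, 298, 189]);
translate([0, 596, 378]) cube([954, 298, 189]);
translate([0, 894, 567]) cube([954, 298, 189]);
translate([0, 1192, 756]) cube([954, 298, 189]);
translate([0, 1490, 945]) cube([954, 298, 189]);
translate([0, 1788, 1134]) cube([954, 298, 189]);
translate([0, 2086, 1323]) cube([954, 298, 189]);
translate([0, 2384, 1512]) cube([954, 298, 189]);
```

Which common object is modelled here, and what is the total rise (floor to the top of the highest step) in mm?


A staircase. The total rise is 1701 mm.

9 identical blocks, each offset up and back from the previous — a staircase. Each step is 189 mm tall and there are 9 of them, so the total rise is 9 × 189 = 1701 mm.


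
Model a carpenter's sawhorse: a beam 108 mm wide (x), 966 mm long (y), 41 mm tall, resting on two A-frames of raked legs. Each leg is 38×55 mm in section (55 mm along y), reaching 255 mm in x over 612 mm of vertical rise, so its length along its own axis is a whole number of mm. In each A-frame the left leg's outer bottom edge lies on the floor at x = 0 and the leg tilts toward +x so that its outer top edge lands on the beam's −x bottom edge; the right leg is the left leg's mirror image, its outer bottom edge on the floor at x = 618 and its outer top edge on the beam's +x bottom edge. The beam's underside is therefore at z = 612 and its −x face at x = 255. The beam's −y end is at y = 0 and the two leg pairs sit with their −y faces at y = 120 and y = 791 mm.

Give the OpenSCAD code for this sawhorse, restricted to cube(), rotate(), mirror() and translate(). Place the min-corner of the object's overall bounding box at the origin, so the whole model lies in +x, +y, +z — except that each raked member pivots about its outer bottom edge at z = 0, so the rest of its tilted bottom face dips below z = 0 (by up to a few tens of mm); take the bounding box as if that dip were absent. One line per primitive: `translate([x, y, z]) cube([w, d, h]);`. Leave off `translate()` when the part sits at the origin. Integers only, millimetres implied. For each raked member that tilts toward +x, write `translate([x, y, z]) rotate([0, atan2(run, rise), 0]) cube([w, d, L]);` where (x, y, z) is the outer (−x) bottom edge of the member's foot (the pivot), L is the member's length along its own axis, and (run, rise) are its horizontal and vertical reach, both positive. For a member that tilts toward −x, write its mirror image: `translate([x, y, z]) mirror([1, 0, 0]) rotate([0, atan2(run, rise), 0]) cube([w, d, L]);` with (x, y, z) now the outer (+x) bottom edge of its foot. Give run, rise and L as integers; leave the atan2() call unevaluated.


translate([255, 0, 612]) cube([108, 966, 41]);
translate([0, 120, 0]) rotate([0, atan2(255, 612), 0]) cube([38, 55, 663]);
translate([618, 120, 0]) mirror([1, 0, 0]) rotate([0, atan2(255, 612), 0]) cube([38, 55, 663]);
translate([0, 791, 0]) rotate([0, atan2(255, 612), 0]) cube([38, 55, 663]);
translate([618, 791, 0]) mirror([1, 0, 0]) rotate([0, atan2(255, 612), 0]) cube([38, 55, 663]);


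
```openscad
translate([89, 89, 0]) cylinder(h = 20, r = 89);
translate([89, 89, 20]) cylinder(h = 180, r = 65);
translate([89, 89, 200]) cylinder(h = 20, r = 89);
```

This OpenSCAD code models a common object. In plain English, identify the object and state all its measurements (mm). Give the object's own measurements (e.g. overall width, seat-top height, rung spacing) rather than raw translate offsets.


A spool: two coaxial disc flanges of radius 89 mm and thickness 20 mm, joined by a core cylinder of radius 65 mm and height 180 mm. The lower flange rests on z = 0 and the three cylinders share a vertical axis.


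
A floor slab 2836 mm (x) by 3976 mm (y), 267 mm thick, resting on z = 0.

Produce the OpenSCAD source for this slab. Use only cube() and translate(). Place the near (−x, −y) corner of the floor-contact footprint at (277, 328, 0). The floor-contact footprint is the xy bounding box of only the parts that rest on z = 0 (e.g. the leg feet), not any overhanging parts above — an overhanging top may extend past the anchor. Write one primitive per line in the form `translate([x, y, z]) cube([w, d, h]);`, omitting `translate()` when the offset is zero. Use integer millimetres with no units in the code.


translate([277, 328, 0]) cube([2836, 3976, 267]);


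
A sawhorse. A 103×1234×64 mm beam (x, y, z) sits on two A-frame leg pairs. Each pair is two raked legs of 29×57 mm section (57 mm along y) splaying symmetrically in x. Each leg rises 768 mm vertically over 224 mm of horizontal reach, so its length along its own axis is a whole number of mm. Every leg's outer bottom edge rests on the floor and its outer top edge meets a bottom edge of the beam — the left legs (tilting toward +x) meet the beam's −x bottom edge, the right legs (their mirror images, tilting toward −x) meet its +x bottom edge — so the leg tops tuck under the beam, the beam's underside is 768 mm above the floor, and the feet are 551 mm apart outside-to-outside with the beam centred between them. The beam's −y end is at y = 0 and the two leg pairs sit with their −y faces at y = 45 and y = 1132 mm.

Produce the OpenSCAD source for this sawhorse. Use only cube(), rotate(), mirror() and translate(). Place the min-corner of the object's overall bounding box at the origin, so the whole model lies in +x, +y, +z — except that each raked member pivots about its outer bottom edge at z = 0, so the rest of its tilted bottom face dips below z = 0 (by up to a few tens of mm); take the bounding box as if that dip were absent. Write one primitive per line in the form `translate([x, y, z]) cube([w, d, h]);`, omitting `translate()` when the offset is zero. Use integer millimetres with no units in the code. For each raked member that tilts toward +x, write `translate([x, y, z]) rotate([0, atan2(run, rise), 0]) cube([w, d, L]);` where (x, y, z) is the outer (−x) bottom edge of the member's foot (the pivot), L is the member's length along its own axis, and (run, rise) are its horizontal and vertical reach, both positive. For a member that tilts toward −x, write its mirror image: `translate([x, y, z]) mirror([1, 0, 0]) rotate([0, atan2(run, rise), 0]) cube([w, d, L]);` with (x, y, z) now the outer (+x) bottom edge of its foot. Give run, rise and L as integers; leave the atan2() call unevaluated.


translate([224, 0, 768]) cube([103, 1234, 64]);
translate([0, 45, 0]) rotate([0, atan2(224, 768), 0]) cube([29, 57, 800]);
translate([551, 45, 0]) mirror([1, 0, 0]) rotate([0, atan2(224, 768), 0]) cube([29, 57, 800]);
translate([0, 1132, 0]) rotate([0, atan2(224, 768), 0]) cube([29, 57, 800]);
translate([551, 1132, 0]) mirror([1, 0, 0]) rotate([0, atan2(224, 768), 0]) cube([29, 57, 800]);


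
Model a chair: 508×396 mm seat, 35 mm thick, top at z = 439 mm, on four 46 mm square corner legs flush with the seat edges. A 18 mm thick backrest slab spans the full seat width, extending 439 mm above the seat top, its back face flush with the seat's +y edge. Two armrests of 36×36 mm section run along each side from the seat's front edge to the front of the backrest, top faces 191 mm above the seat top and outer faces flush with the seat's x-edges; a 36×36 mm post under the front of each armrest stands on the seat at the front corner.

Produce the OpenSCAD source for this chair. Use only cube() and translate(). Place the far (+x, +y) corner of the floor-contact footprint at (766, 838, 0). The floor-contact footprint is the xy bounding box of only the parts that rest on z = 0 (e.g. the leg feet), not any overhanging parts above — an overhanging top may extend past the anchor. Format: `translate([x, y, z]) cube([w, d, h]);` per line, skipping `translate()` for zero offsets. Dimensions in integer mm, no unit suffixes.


translate([258, 442, 404]) cube([508, 396, 35]);
translate([258, 442, 0]) cube([46, 46, 404]);
translate([720, 442, 0]) cube([46, 46, 404]);
translate([258, 792, 0]) cube([46, 46, 404]);
translate([720, 792, 0]) cube([46, 46, 404]);
translate([258, 820, 439]) cube([508, 18, 439]);
translate([258, 442, 594]) cube([36, 378, 36]);
translate([730, 442, 594]) cube([36, 378, 36]);
translate([258, 442, 439]) cube([36, 36, 155]);
translate([730, 442, 439]) cube([36, 36, 155]);


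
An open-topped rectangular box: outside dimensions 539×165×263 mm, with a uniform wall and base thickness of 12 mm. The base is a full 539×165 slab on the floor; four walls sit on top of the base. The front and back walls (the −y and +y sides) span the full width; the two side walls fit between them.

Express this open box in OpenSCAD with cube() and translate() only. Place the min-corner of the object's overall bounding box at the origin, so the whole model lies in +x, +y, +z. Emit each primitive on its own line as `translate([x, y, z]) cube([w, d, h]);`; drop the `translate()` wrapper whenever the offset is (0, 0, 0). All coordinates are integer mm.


cube([539, 165, 12]);
translate([0, 0, 12]) cube([539, 12, 251]);
translate([0, 153, 12]) cube([539, 12, 251]);
translate([0, 12, 12]) cube([12, 141, 251]);
translate([527, 12, 12]) cube([12, 141, 251]);


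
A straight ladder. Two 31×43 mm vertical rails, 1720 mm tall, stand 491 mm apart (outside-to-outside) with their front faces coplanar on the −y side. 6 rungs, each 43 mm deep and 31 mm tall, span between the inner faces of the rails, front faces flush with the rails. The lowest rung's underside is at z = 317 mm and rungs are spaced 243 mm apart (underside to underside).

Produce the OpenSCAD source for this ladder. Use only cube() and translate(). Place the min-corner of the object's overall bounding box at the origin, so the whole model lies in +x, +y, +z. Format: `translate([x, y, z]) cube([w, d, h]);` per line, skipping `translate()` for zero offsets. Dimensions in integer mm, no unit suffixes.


// rung span = 491 - 2*31 = 429
// rung[k] z = 317 + k*243
cube([31, 43, 1720]);
translate([460, 0, 0]) cube([31, 43, 1720]);
translate([31, 0, 317]) cube([429, 43, 31]);
translate([31, 0, 560]) cube([429, 43, 31]);
translate([31, 0, 803]) cube([429, 43, 31]);
translate([31, 0, 1046]) cube([429, 43, 31]);
translate([31, 0, 1289]) cube([429, 43, 31]);
translate([31, 0, 1532]) cube([429, 43, 31]);


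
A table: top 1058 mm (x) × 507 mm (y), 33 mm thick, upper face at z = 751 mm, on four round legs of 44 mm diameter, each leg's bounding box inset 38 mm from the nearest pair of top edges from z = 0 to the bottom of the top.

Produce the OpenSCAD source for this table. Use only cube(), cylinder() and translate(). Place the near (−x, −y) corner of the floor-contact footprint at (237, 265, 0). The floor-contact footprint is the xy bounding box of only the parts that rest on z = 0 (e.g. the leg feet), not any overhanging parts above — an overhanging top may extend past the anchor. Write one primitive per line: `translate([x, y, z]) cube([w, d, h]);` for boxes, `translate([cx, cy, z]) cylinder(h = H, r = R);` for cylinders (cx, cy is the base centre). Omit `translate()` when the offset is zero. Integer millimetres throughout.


translate([199, 227, 718]) cube([1058, 507, 33]);
translate([259, 287, 0]) cylinder(h = 718, r = 22);
translate([1197, 287, 0]) cylinder(h = 718, r = 22);
translate([259, 674, 0]) cylinder(h = 718, r = 22);
translate([1197, 674, 0]) cylinder(h = 718, r = 22);


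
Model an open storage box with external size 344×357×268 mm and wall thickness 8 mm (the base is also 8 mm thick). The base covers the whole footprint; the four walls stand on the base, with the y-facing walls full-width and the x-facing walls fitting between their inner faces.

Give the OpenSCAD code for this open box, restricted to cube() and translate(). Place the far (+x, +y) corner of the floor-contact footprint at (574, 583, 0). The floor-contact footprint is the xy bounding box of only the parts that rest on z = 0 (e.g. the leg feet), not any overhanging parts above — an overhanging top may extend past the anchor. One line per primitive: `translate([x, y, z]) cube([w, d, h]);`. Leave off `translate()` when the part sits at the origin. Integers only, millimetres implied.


translate([230, 226, 0]) cube([344, 357, 8]);
translate([230, 226, 8]) cube([344, 8, 260]);
translate([230, 575, 8]) cube([344, 8, 260]);
translate([230, 234, 8]) cube([8, 341, 260]);
translate([566, 234, 8]) cube([8, 341, 260]);


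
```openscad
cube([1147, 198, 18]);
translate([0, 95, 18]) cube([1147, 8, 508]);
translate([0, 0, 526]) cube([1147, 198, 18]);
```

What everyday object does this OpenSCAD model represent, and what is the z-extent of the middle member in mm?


An I-beam. The web height is 508 mm.

Two wide flanges with a thin centred web — an I-beam. Overall 544 mm minus two 18 mm flanges gives a web of 544 − 2·18 = 508 mm.


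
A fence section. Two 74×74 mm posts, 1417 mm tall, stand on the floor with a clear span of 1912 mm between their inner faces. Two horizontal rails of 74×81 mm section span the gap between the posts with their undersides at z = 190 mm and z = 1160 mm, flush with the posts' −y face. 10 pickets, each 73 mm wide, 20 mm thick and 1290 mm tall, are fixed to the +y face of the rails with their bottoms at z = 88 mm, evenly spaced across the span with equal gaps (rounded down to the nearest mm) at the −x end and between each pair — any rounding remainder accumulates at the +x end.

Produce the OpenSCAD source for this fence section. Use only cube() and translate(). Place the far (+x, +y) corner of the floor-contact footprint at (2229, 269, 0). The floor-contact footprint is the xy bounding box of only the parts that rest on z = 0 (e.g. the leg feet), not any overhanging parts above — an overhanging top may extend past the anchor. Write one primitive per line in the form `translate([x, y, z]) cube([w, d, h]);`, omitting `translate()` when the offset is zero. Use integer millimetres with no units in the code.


translate([169, 195, 0]) cube([74, 74, 1417]);
translate([2155, 195, 0]) cube([74, 74, 1417]);
translate([243, 195, 190]) cube([1912, 74, 81]);
translate([243, 195, 1160]) cube([1912, 74, 81]);
translate([350, 269, 88]) cube([73, 20, 1290]);
translate([530, 269, 88]) cube([73, 20, 1290]);
translate([710, 269, 88]) cube([73, 20, 1290]);
translate([890, 269, 88]) cube([73, 20, 1290]);
translate([1070, 269, 88]) cube([73, 20, 1290]);
translate([1250, 269, 88]) cube([73, 20, 1290]);
translate([1430, 269, 88]) cube([73, 20, 1290]);
translate([1610, 269, 88]) cube([73, 20, 1290]);
translate([1790, 269, 88]) cube([73, 20, 1290]);
translate([1970, 269, 88]) cube([73, 20, 1290]);


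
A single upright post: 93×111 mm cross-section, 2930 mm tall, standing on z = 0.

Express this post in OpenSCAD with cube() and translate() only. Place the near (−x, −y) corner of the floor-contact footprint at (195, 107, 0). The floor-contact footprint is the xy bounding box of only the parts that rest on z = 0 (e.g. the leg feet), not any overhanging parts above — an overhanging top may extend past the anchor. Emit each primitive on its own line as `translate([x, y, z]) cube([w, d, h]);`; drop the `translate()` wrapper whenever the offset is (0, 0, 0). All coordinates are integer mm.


translate([195, 107, 0]) cube([93, 111, 2930]);


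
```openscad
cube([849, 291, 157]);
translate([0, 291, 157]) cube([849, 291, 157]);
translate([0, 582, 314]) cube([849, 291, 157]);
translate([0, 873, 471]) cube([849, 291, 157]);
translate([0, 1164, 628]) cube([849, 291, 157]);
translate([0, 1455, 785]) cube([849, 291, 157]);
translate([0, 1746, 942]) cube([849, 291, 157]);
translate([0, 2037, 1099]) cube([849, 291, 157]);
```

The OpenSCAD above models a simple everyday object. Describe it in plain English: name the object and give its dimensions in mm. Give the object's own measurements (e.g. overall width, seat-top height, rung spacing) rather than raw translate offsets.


A straight staircase of 8 solid steps. Each step is 849 mm wide (x), 291 mm deep (y, the going) and 157 mm tall (the rise). The first step rests on the floor; each subsequent step sits one going further in +y and one rise higher in +z, directly behind and above the previous step with no overlap.


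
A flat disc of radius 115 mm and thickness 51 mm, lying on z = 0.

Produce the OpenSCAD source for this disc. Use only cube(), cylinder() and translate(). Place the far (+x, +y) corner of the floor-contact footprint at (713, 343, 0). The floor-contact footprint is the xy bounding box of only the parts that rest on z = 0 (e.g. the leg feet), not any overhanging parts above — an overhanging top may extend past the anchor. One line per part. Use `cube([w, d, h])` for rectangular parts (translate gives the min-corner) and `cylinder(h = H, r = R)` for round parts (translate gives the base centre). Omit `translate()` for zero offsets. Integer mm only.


translate([598, 228, 0]) cylinder(h = 51, r = 115);


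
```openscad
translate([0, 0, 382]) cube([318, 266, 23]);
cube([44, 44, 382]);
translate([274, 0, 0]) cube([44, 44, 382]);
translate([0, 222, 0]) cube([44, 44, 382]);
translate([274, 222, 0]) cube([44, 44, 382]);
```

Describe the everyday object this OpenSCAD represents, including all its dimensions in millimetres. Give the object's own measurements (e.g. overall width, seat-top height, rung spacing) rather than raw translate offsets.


A four-legged stool. The seat is a 318×266×23 mm slab whose top surface is at z = 405 mm; four square legs, each 44×44 mm in cross-section, run from the floor (z = 0) to the underside of the seat, each flush with a corner of the seat.


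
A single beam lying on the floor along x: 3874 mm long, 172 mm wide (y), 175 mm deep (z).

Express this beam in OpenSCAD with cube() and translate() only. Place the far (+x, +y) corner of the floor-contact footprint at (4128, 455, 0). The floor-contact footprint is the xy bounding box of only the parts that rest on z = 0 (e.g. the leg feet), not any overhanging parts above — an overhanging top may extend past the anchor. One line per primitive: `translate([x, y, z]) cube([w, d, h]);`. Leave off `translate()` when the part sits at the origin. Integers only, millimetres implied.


translate([254, 283, 0]) cube([3874, 172, 175]);


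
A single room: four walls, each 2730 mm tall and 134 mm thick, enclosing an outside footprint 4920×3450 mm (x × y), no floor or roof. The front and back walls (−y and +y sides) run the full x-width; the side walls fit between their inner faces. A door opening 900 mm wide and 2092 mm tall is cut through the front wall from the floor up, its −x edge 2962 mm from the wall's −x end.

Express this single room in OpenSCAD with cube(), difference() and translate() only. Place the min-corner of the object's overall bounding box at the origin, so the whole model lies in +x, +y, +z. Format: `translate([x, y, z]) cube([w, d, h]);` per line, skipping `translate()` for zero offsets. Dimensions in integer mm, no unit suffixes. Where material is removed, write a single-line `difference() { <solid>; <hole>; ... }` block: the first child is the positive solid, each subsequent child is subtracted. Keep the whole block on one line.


difference() { cube([4920, 134, 2730]); translate([2962, 0, 0]) cube([900, 134, 2092]); }
translate([0, 3316, 0]) cube([4920, 134, 2730]);
translate([0, 134, 0]) cube([134, 3182, 2730]);
translate([4786, 134, 0]) cube([134, 3182, 2730]);


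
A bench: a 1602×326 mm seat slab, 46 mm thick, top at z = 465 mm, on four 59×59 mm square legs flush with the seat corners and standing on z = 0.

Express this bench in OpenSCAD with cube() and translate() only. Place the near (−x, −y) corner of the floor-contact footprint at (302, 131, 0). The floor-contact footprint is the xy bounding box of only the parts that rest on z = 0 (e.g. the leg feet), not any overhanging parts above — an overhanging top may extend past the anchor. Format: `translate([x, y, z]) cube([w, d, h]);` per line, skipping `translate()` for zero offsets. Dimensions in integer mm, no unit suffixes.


translate([302, 131, 419]) cube([1602, 326, 46]);
translate([302, 131, 0]) cube([59, 59, 419]);
translate([302, 398, 0]) cube([59, 59, 419]);
translate([1845, 131, 0]) cube([59, 59, 419]);
translate([1845, 398, 0]) cube([59, 59, 419]);


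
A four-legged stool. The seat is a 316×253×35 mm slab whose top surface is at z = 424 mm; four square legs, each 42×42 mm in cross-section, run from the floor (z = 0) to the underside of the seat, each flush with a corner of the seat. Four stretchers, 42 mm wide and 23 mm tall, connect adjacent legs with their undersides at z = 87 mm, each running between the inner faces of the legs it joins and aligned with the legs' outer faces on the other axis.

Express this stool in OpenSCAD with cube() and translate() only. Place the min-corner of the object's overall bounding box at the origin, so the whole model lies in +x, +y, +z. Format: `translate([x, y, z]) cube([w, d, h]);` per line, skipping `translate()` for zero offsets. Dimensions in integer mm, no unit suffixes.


translate([0, 0, 389]) cube([316, 253, 35]);
cube([42, 42, 389]);
translate([274, 0, 0]) cube([42, 42, 389]);
translate([0, 211, 0]) cube([42, 42, 389]);
translate([274, 211, 0]) cube([42, 42, 389]);
translate([42, 0, 87]) cube([232, 42, 23]);
translate([42, 211, 87]) cube([232, 42, 23]);
translate([0, 42, 87]) cube([42, 169, 23]);
translate([274, 42, 87]) cube([42, 169, 23]);


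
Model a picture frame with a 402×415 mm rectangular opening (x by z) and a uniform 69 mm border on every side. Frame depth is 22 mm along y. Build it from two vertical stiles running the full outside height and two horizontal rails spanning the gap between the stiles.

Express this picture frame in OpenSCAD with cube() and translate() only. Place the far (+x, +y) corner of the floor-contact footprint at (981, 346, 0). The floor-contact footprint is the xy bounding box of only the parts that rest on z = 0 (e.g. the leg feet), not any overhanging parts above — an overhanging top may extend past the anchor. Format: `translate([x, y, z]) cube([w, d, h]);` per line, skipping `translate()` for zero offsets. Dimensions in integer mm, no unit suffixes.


translate([441, 324, 0]) cube([69, 22, 553]);
translate([912, 324, 0]) cube([69, 22, 553]);
translate([510, 324, 0]) cube([402, 22, 69]);
translate([510, 324, 484]) cube([402, 22, 69]);


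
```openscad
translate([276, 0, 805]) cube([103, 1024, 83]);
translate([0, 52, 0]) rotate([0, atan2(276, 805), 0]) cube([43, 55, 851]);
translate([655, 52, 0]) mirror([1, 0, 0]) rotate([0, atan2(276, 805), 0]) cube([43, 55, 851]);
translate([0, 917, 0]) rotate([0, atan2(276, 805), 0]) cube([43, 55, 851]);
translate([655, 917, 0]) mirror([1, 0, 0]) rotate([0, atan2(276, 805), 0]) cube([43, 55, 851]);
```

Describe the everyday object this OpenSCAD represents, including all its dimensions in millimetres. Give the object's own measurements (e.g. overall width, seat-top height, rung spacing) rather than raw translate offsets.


A sawhorse. A 103×1024×83 mm beam (x, y, z) sits on two A-frame leg pairs. Each pair is two raked legs of 43×55 mm section (55 mm along y) splaying symmetrically in x. Each leg rises 805 mm vertically over 276 mm of horizontal reach and is 851 mm long along its own axis. Every leg's outer bottom edge rests on the floor and its outer top edge meets a bottom edge of the beam — the left legs (tilting toward +x) meet the beam's −x bottom edge, the right legs (their mirror images, tilting toward −x) meet its +x bottom edge — so the leg tops tuck under the beam, the beam's underside is 805 mm above the floor, and the feet are 655 mm apart outside-to-outside with the beam centred between them. The two leg pairs are set in 52 mm from either end of the beam.


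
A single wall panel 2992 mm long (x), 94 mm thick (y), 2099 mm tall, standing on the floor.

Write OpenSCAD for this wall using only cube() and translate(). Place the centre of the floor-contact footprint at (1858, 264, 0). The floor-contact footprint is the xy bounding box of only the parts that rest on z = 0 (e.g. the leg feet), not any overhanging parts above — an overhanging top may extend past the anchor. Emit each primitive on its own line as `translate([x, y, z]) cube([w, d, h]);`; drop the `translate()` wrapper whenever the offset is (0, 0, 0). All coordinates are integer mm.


translate([362, 217, 0]) cube([2992, 94, 2099]);


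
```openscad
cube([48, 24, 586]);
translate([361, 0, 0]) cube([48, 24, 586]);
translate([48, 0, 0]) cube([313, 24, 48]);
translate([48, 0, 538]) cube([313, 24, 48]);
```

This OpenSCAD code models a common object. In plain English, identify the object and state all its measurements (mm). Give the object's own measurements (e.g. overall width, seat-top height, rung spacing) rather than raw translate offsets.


A rectangular picture frame lying in the x–z plane (depth along y). The opening is 313 mm wide (x) by 490 mm tall (z), surrounded by a border 48 mm wide on all four sides. The frame is 24 mm deep and is made of two full-height vertical stiles with two horizontal rails fitted between them.


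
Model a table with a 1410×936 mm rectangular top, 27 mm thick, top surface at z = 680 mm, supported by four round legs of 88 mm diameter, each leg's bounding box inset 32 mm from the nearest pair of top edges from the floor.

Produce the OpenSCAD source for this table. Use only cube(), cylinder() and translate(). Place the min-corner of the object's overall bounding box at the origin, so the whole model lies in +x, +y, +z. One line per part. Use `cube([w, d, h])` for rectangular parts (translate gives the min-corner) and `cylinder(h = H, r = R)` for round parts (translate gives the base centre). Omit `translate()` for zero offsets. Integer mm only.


// leg_h = 680 - 27 = 653
translate([0, 0, 653]) cube([1410, 936, 27]);
translate([76, 76, 0]) cylinder(h = 653, r = 44);
translate([1334, 76, 0]) cylinder(h = 653, r = 44);
translate([76, 860, 0]) cylinder(h = 653, r = 44);
translate([1334, 860, 0]) cylinder(h = 653, r = 44);


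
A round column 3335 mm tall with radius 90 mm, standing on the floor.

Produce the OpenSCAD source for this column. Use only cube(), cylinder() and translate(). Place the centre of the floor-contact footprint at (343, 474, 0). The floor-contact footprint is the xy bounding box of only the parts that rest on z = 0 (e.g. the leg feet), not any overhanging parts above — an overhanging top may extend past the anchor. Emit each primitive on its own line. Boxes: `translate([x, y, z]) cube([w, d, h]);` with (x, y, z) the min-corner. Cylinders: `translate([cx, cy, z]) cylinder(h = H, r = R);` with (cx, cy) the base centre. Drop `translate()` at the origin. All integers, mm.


translate([343, 474, 0]) cylinder(h = 3335, r = 90);


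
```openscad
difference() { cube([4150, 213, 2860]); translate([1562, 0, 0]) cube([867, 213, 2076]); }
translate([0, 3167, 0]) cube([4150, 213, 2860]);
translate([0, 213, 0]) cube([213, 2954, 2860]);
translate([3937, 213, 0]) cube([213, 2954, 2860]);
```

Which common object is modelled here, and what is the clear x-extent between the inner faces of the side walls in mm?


A single room. The interior width is 3724 mm.

Four walls enclosing a rectangle with a door in the front wall — a room. Outside width 4150 minus two 213 mm walls gives 3724 mm.


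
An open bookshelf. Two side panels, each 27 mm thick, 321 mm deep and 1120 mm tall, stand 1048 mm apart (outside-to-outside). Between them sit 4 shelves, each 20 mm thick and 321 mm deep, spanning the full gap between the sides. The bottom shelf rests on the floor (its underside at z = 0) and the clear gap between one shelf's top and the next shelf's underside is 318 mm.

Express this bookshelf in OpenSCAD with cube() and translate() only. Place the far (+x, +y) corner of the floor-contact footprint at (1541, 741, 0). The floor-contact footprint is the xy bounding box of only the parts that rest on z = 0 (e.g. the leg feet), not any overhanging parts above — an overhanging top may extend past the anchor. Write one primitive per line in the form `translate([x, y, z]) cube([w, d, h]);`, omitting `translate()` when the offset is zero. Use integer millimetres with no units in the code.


translate([493, 420, 0]) cube([27, 321, 1120]);
translate([1514, 420, 0]) cube([27, 321, 1120]);
translate([520, 420, 0]) cube([994, 321, 20]);
translate([520, 420, 338]) cube([994, 321, 20]);
translate([520, 420, 676]) cube([994, 321, 20]);
translate([520, 420, 1014]) cube([994, 321, 20]);


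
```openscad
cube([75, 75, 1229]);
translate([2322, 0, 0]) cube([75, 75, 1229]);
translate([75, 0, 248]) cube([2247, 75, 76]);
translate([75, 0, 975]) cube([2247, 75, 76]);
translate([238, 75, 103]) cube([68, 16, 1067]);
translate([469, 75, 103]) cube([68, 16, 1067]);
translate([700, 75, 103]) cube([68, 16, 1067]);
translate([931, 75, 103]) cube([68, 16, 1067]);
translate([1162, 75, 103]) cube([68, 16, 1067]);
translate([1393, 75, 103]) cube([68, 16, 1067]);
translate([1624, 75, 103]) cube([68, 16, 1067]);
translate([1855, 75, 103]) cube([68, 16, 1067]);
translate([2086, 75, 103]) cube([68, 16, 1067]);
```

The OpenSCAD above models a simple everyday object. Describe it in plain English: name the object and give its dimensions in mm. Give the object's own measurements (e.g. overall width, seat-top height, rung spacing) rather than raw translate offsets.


A fence section. Two 75×75 mm posts, 1229 mm tall, stand on the floor with a clear span of 2247 mm between their inner faces. Two horizontal rails of 75×76 mm section span the gap between the posts with their undersides at z = 248 mm and z = 975 mm, flush with the posts' −y face. 9 pickets, each 68 mm wide, 16 mm thick and 1067 mm tall, are fixed to the +y face of the rails with their bottoms at z = 103 mm, spaced across the span with a 163 mm gap after the −x post and between neighbouring pickets, with 168 mm left before the +x post.


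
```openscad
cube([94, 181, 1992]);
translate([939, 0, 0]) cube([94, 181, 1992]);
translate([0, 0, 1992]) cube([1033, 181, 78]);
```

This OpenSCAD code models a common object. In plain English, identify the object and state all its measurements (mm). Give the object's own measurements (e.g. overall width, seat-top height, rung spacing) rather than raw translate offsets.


A door frame. The clear opening is 845 mm wide and 1992 mm high. Two 94 mm wide jambs, 181 mm deep, stand either side of the opening from the floor to the top of the opening. A 78 mm thick head sits across the top of both jambs, spanning the full outside width of the frame.


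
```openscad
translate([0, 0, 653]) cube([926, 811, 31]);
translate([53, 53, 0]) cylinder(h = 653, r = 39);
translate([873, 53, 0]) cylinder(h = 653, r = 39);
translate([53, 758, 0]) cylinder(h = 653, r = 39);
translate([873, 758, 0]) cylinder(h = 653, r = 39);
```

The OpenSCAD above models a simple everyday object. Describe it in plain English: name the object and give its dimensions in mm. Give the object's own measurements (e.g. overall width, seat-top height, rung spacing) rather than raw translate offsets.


A rectangular dining table. The top is 926×811×31 mm with its upper surface at z = 684 mm. It stands on four round legs of 78 mm diameter, each leg's bounding box inset 14 mm from the nearest pair of top edges, running from the floor to the underside of the top.


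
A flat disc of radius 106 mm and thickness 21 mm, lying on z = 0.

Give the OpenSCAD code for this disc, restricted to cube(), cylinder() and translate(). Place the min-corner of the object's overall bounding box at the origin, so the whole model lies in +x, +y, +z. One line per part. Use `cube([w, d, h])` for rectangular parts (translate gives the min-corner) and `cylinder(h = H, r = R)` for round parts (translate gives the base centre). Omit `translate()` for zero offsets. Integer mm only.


translate([106, 106, 0]) cylinder(h = 21, r = 106);


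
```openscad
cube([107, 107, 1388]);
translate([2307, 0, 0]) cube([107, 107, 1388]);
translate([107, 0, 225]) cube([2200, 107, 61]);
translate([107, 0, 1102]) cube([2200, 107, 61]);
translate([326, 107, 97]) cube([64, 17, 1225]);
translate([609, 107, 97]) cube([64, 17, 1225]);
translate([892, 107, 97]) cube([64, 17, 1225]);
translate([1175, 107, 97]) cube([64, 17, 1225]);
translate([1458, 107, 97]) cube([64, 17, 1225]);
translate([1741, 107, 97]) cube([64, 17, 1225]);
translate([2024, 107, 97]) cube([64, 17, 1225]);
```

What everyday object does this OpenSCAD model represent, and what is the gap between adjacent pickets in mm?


A fence section. The picket gap is 219 mm.

Two posts, two rails, 7 pickets — a fence section. Span 2200 mm holds 7 pickets of 64 mm with 8 equal gaps: ⌊(2200 − 7·64) / 8⌋ = 219 mm.


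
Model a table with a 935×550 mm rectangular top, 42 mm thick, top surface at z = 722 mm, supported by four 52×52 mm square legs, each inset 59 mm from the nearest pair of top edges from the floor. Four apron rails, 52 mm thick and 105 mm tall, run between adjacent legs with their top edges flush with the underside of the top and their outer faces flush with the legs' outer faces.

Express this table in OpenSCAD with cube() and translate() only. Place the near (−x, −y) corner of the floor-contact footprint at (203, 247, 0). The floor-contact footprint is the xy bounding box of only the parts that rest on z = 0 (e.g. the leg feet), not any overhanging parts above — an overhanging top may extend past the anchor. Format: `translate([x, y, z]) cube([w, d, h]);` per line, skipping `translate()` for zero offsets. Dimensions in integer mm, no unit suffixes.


translate([144, 188, 680]) cube([935, 550, 42]);
translate([203, 247, 0]) cube([52, 52, 680]);
translate([968, 247, 0]) cube([52, 52, 680]);
translate([203, 627, 0]) cube([52, 52, 680]);
translate([968, 627, 0]) cube([52, 52, 680]);
translate([255, 247, 575]) cube([713, 52, 105]);
translate([255, 627, 575]) cube([713, 52, 105]);
translate([203, 299, 575]) cube([52, 328, 105]);
translate([968, 299, 575]) cube([52, 328, 105]);


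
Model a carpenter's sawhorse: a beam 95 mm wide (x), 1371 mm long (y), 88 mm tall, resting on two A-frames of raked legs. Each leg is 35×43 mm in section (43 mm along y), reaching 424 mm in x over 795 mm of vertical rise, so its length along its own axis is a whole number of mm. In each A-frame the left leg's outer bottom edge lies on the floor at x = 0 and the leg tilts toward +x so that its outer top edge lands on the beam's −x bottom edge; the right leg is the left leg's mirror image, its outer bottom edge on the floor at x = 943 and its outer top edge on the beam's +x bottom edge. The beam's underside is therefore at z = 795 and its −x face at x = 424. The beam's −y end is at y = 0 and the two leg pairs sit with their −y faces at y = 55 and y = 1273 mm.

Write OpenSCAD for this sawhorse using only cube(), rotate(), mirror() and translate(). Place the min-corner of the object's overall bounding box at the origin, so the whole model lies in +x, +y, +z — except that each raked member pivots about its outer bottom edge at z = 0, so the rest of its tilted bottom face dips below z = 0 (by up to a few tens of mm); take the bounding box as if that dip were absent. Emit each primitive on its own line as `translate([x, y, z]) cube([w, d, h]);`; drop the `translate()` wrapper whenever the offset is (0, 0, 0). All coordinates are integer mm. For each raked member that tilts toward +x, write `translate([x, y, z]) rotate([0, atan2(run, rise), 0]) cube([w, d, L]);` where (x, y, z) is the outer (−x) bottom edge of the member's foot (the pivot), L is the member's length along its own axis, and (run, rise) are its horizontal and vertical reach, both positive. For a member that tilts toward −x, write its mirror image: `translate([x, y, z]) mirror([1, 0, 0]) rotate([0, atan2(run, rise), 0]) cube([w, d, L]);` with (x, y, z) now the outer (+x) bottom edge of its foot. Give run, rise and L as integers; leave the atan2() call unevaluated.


translate([424, 0, 795]) cube([95, 1371, 88]);
translate([0, 55, 0]) rotate([0, atan2(424, 795), 0]) cube([35, 43, 901]);
translate([943, 55, 0]) mirror([1, 0, 0]) rotate([0, atan2(424, 795), 0]) cube([35, 43, 901]);
translate([0, 1273, 0]) rotate([0, atan2(424, 795), 0]) cube([35, 43, 901]);
translate([943, 1273, 0]) mirror([1, 0, 0]) rotate([0, atan2(424, 795), 0]) cube([35, 43, 901]);


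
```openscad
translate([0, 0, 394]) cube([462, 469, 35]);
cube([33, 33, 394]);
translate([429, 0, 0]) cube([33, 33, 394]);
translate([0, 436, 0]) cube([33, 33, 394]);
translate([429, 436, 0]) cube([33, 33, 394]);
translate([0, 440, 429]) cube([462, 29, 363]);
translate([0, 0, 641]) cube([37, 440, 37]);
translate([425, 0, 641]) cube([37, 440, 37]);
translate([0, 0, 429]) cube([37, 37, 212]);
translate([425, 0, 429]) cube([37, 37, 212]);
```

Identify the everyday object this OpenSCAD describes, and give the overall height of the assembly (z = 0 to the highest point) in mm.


A chair. The overall height is 792 mm.

A slab on four corner posts with a tall panel at the back — a chair. The seat slab sits at z = 394 with thickness 35, and the 363 mm backrest starts at the seat top, so the overall height is 394 + 35 + 363 = 792 mm.


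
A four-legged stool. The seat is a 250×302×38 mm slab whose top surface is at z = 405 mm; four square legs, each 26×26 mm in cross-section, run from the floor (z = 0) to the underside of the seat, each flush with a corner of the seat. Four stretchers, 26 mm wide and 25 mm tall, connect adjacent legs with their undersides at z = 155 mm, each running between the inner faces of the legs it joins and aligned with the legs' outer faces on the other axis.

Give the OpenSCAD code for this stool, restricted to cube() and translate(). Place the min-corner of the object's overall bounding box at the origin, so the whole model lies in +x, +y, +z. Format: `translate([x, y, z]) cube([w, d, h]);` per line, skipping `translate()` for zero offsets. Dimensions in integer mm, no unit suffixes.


translate([0, 0, 367]) cube([250, 302, 38]);
cube([26, 26, 367]);
translate([224, 0, 0]) cube([26, 26, 367]);
translate([0, 276, 0]) cube([26, 26, 367]);
translate([224, 276, 0]) cube([26, 26, 367]);
translate([26, 0, 155]) cube([198, 26, 25]);
translate([26, 276, 155]) cube([198, 26, 25]);
translate([0, 26, 155]) cube([26, 250, 25]);
translate([224, 26, 155]) cube([26, 250, 25]);


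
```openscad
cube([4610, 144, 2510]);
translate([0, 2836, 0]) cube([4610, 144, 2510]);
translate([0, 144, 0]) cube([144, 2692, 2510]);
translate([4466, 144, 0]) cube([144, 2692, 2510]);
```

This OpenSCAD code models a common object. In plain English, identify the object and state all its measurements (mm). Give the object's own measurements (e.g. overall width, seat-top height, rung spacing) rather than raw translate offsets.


The wall frame of a small rectangular building: four walls, each 2510 mm tall and 144 mm thick, enclosing a footprint 4610 mm (x) by 2980 mm (y) outside-to-outside, with no floor or roof. The front and back walls (the −y and +y sides) span the full width; the two side walls fit between them.


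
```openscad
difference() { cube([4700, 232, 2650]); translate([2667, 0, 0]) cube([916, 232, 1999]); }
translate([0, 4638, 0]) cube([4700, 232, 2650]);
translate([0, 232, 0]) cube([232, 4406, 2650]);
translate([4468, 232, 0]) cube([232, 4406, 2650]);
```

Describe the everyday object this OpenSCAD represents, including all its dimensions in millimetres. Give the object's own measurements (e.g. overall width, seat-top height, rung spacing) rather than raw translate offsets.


A single room: four walls, each 2650 mm tall and 232 mm thick, enclosing an outside footprint 4700×4870 mm (x × y), no floor or roof. The front and back walls (−y and +y sides) run the full x-width; the side walls fit between their inner faces. A door opening 916 mm wide and 1999 mm tall is cut through the front wall from the floor up, its −x edge 2667 mm from the wall's −x end.
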